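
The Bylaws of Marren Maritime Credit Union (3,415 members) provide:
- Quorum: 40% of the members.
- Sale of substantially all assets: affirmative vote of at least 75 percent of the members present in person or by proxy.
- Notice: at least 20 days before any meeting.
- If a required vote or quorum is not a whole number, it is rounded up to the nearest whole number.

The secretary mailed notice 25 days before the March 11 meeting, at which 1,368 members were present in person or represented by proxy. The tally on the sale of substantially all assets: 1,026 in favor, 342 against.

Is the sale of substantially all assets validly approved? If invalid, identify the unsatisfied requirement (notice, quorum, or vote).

Notice: 25 days given; 20 required. Satisfied.
Quorum: 40% of 3,415 = 1,366; 1,368 present. Satisfied.
Vote: requires three-fourths of those present (1,368); 3/4 of 1368 = 1026, so 1,026 needed; 1,026 in favor. Satisfied.

Valid — all requirements satisfied.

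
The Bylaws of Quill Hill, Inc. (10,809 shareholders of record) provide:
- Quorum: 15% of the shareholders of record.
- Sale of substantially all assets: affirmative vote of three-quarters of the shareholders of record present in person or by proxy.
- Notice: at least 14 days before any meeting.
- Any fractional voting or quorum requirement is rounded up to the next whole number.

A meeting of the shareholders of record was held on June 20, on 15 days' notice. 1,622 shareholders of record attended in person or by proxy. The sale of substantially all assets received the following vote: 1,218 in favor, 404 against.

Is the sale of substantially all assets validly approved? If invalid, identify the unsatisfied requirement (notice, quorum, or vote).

Notice: 15 days given; 14 required. Satisfied.
Quorum: 15% of 10,809 = 1,621.35, rounded up to 1,622; 1,622 present. Satisfied.
Vote: requires three-fourths of those present (1,622); 3/4 of 1622 = 1216.50, rounded up to 1217, so 1,217 needed; 1,218 in favor. Satisfied.

Valid — all requirements satisfied.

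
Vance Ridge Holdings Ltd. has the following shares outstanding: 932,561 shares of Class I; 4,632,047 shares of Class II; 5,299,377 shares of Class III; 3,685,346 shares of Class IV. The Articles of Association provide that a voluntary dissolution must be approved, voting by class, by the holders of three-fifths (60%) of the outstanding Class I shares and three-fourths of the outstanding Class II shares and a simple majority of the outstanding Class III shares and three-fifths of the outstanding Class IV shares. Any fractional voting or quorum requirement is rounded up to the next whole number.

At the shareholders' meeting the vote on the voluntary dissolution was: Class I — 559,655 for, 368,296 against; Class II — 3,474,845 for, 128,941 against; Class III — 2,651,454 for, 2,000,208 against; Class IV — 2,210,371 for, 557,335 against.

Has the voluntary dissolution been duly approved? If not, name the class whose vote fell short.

Not approved — the Class IV shares did not give the required vote.

Class I: 3/5 of 932561 = 559536.60, rounded up to 559537; 559,537 required, 559,655 in favor — approved.
Class II: 3/4 of 4632047 = 3474035.25, rounded up to 3474036; 3,474,036 required, 3,474,845 in favor — approved.
Class III: a majority of 5299377 is 2649689; 2,649,689 required, 2,651,454 in favor — approved.
Class IV: 3/5 of 3685346 = 2211207.60, rounded up to 2211208; 2,211,208 required, 2,210,371 in favor — not approved.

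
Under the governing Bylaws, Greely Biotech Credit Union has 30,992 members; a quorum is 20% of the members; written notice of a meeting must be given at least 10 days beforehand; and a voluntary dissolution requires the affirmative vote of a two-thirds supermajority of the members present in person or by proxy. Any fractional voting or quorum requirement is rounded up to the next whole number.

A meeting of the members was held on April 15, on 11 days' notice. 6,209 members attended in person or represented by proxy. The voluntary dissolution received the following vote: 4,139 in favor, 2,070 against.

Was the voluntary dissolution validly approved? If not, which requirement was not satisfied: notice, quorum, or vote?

Notice: 11 days given; 10 required. Satisfied.
Quorum: 20% of 30,992 = 6,198.40, rounded up to 6,199; 6,209 present. Satisfied.
Vote: requires two-thirds of those present (6,209); 2/3 of 6209 = 4139.33, rounded up to 4140, so 4,140 needed; 4,139 in favor. Not satisfied.

Invalid — vote requirement not satisfied.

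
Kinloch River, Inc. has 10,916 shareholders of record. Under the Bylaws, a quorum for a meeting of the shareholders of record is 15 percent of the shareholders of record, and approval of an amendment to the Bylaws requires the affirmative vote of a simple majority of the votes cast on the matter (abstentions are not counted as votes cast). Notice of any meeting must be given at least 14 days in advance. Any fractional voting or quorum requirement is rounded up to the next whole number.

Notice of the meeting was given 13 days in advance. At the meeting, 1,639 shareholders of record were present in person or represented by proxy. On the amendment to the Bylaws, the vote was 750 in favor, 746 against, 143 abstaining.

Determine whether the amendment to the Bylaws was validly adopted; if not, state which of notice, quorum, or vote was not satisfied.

Notice: 13 days given; 14 required. Not satisfied.
Quorum: 15% of 10,916 = 1,637.40, rounded up to 1,638; 1,639 present. Satisfied.
Vote: requires a majority of the votes cast (1,639 − 143 abstaining = 1,496); a majority of 1496 is 749, so 749 needed; 750 in favor. Satisfied.

Invalid — notice requirement not satisfied.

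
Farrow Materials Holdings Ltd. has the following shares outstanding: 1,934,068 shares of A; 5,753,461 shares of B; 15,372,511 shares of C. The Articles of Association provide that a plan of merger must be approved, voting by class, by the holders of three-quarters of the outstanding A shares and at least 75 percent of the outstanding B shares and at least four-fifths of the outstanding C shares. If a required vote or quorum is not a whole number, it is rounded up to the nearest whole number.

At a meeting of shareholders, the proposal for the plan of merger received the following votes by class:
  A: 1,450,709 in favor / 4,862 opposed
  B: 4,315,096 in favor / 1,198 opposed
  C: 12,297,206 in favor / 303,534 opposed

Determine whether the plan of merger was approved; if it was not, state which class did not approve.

Not approved — the C shares did not give the required vote.

A: 3/4 of 1934068 = 1450551; 1,450,551 required, 1,450,709 in favor — approved.
B: 3/4 of 5753461 = 4315095.75, rounded up to 4315096; 4,315,096 required, 4,315,096 in favor — approved.
C: 4/5 of 15372511 = 12298008.80, rounded up to 12298009; 12,298,009 required, 12,297,206 in favor — not approved.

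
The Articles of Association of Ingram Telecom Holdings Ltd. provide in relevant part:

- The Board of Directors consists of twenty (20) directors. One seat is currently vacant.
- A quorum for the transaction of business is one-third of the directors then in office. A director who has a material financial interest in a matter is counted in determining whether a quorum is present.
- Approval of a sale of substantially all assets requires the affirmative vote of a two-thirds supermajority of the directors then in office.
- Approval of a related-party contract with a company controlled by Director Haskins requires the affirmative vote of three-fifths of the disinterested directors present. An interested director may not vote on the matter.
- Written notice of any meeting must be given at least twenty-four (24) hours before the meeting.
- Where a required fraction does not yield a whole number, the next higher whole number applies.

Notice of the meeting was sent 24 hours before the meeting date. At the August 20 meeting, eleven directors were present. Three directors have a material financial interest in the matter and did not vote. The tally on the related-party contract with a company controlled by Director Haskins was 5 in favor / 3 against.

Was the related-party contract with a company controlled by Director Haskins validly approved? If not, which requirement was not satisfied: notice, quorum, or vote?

Valid — all requirements satisfied.

Notice: 24 hours given; 24 required (24 ≥ 24). Satisfied.
Quorum: 11 present (interested directors count toward quorum); quorum is 7. Satisfied.
Vote: the related-party contract with a company controlled by Director Haskins requires three-fifths of the disinterested directors present (11 − 3 = 8). 3/5 of 8 = 4.80, rounded up to 5, so 5 affirmative votes are needed; 5 voted in favor. Satisfied.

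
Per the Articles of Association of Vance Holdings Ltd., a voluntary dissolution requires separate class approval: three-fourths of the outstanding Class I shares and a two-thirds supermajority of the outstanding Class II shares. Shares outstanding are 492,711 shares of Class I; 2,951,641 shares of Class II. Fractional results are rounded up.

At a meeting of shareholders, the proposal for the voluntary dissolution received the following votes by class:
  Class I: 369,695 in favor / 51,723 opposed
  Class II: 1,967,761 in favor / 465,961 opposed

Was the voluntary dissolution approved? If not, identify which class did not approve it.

Approved — every class gave the required vote.

Class I: 3/4 of 492711 = 369533.25, rounded up to 369534; 369,534 required, 369,695 in favor — approved.
Class II: 2/3 of 2951641 = 1967760.67, rounded up to 1967761; 1,967,761 required, 1,967,761 in favor — approved.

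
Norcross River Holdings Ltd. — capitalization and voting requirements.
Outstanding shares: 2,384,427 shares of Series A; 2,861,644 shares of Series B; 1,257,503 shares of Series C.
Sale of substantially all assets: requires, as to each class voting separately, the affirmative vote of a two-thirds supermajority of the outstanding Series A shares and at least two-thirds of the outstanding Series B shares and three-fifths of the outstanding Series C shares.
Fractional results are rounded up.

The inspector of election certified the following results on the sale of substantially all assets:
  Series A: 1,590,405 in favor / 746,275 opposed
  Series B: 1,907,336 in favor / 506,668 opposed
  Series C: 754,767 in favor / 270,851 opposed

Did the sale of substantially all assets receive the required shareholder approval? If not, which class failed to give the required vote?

Not approved — the Series B shares did not give the required vote.

Series A: 2/3 of 2384427 = 1589618; 1,589,618 required, 1,590,405 in favor — approved.
Series B: 2/3 of 2861644 = 1907762.67, rounded up to 1907763; 1,907,763 required, 1,907,336 in favor — not approved.
Series C: 3/5 of 1257503 = 754501.80, rounded up to 754502; 754,502 required, 754,767 in favor — approved.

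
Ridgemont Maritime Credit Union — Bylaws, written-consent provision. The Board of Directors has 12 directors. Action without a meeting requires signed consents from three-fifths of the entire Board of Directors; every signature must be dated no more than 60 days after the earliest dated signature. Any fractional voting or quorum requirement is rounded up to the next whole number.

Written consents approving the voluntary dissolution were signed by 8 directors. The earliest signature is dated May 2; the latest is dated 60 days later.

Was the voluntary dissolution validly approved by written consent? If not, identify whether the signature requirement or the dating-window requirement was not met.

Signatures required: three-fifths of 12 — 3/5 of 12 = 7.20, rounded up to 8, so 8 needed; 8 signed. Sufficient.
Dating window: the latest signature is 60 days after the earliest; the limit is 60 days. Within the window.

Effective — both the signature and dating-window requirements are satisfied.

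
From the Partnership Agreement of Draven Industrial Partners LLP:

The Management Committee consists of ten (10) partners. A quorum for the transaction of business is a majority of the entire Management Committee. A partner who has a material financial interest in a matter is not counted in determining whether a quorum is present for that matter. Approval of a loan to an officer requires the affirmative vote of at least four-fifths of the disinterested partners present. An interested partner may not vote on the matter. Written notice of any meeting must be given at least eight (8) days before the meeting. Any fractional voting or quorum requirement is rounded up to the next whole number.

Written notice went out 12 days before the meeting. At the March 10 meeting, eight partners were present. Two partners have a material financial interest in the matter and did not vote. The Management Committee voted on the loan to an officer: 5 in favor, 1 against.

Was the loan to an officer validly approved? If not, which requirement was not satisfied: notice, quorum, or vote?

Notice: 12 days given; 8 required (12 ≥ 8). Satisfied.
Quorum: 8 present, but the 2 interested partners do not count, leaving 6. Quorum is 6. Satisfied.
Vote: the loan to an officer requires four-fifths of the disinterested partners present (8 − 2 = 6). 4/5 of 6 = 4.80, rounded up to 5, so 5 affirmative votes are needed; 5 voted in favor. Satisfied.

Valid — all requirements satisfied.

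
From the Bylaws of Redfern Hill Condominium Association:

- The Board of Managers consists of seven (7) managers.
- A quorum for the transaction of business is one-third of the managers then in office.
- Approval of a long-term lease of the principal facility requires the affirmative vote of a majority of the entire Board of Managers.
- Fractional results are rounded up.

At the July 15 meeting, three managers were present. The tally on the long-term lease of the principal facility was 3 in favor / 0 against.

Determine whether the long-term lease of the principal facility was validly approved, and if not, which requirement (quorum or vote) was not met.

Invalid — vote requirement not satisfied.

Quorum: 3 present; quorum is 3. Satisfied.
Vote: the long-term lease of the principal facility requires a majority of the entire Board of Managers (7). A majority of 7 is 4, so 4 affirmative votes are needed; 3 voted in favor. Not satisfied.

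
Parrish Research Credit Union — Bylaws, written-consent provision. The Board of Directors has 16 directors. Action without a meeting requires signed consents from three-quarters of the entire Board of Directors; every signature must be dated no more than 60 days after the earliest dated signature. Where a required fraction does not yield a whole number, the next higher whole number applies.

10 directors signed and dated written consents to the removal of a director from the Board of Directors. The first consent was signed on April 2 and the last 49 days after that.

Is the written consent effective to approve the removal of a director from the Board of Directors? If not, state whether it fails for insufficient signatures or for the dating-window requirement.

Signatures required: three-quarters of 16 — 3/4 of 16 = 12, so 12 needed; 10 signed. Insufficient.
Dating window: the latest signature is 49 days after the earliest; the limit is 60 days. Within the window.

Not effective — insufficient signatures.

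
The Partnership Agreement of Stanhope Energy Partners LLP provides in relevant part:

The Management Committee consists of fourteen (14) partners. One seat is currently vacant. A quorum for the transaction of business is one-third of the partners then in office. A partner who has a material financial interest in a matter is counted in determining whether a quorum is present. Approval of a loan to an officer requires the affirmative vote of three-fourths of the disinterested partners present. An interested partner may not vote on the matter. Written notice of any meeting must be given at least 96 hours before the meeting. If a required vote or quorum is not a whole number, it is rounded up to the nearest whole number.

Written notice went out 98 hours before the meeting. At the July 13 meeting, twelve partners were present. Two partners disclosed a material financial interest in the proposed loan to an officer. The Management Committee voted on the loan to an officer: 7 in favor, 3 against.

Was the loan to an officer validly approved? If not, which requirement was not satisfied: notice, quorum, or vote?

Notice: 98 hours given; 96 required (98 ≥ 96). Satisfied.
Quorum: 12 present (interested partners count toward quorum); quorum is 5. Satisfied.
Vote: the loan to an officer requires three-fourths of the disinterested partners present (12 − 2 = 10). 3/4 of 10 = 7.50, rounded up to 8, so 8 affirmative votes are needed; 7 voted in favor. Not satisfied.

Invalid — vote requirement not satisfied.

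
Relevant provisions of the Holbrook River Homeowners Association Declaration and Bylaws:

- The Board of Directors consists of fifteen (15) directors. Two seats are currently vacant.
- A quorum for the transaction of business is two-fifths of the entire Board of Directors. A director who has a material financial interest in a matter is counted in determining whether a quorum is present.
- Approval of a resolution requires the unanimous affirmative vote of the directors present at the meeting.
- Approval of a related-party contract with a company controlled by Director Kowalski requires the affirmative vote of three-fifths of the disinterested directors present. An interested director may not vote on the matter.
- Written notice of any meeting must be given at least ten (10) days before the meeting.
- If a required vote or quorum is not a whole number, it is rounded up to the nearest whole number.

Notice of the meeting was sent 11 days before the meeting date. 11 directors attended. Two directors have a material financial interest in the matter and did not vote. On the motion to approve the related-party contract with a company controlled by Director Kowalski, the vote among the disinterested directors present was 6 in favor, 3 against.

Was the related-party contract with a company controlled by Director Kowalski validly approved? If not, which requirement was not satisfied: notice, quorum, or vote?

Notice: 11 days given; 10 required (11 ≥ 10). Satisfied.
Quorum: 11 present (interested directors count toward quorum); quorum is 6. Satisfied.
Vote: the related-party contract with a company controlled by Director Kowalski requires three-fifths of the disinterested directors present (11 − 2 = 9). 3/5 of 9 = 5.40, rounded up to 6, so 6 affirmative votes are needed; 6 voted in favor. Satisfied.

Valid — all requirements satisfied.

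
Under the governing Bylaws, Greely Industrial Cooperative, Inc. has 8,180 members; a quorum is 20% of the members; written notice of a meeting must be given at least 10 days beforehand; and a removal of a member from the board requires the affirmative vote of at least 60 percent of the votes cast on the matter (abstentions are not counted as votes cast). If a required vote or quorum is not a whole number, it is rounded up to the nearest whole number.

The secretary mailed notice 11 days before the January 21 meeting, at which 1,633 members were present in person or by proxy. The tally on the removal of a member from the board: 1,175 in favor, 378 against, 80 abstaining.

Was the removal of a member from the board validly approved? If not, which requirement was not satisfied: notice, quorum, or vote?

Invalid — quorum requirement not satisfied.

Notice: 11 days given; 10 required. Satisfied.
Quorum: 20% of 8,180 = 1,636; 1,633 present. Not satisfied.
Vote: requires three-fifths of the votes cast (1,633 − 80 abstaining = 1,553); 3/5 of 1553 = 931.80, rounded up to 932, so 932 needed; 1,175 in favor. Satisfied.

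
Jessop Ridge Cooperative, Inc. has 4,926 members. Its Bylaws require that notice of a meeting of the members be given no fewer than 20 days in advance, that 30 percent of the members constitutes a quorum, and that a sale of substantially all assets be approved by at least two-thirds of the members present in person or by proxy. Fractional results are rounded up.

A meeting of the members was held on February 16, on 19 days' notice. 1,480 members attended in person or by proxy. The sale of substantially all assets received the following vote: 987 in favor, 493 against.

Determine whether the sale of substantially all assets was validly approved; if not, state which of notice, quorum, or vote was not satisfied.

Invalid — notice requirement not satisfied.

Notice: 19 days given; 20 required. Not satisfied.
Quorum: 30% of 4,926 = 1,477.80, rounded up to 1,478; 1,480 present. Satisfied.
Vote: requires two-thirds of those present (1,480); 2/3 of 1480 = 986.67, rounded up to 987, so 987 needed; 987 in favor. Satisfied.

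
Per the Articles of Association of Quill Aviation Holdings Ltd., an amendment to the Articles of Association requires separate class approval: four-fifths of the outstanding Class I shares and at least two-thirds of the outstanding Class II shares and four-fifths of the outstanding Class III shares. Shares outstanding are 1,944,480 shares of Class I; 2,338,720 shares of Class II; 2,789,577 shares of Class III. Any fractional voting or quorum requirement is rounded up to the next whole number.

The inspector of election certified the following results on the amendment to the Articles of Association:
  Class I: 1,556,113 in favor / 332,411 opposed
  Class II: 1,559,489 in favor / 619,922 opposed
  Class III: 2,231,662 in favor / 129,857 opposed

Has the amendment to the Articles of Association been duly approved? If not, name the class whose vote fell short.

Class I: 4/5 of 1944480 = 1555584; 1,555,584 required, 1,556,113 in favor — approved.
Class II: 2/3 of 2338720 = 1559146.67, rounded up to 1559147; 1,559,147 required, 1,559,489 in favor — approved.
Class III: 4/5 of 2789577 = 2231661.60, rounded up to 2231662; 2,231,662 required, 2,231,662 in favor — approved.

Approved — every class gave the required vote.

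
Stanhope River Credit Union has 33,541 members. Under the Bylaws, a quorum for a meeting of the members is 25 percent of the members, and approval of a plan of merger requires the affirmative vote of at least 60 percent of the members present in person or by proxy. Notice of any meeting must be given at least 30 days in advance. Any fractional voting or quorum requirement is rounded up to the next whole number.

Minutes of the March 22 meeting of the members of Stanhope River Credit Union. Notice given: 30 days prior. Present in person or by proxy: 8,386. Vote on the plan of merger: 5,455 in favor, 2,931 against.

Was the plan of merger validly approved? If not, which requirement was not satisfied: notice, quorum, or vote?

Notice: 30 days given; 30 required. Satisfied.
Quorum: 25% of 33,541 = 8,385.25, rounded up to 8,386; 8,386 present. Satisfied.
Vote: requires three-fifths of those present (8,386); 3/5 of 8386 = 5031.60, rounded up to 5032, so 5,032 needed; 5,455 in favor. Satisfied.

Valid — all requirements satisfied.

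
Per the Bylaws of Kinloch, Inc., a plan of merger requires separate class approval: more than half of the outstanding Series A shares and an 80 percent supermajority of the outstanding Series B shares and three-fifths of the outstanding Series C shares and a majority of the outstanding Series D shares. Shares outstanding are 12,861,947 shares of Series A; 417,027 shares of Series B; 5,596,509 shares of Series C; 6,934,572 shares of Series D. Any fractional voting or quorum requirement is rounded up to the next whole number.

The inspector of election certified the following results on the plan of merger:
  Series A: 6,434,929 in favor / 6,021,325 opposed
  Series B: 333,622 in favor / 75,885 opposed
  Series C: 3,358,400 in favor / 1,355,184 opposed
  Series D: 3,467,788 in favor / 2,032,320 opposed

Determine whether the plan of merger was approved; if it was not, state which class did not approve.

Series A: a majority of 12861947 is 6430974; 6,430,974 required, 6,434,929 in favor — approved.
Series B: 4/5 of 417027 = 333621.60, rounded up to 333622; 333,622 required, 333,622 in favor — approved.
Series C: 3/5 of 5596509 = 3357905.40, rounded up to 3357906; 3,357,906 required, 3,358,400 in favor — approved.
Series D: a majority of 6934572 is 3467287; 3,467,287 required, 3,467,788 in favor — approved.

Approved — every class gave the required vote.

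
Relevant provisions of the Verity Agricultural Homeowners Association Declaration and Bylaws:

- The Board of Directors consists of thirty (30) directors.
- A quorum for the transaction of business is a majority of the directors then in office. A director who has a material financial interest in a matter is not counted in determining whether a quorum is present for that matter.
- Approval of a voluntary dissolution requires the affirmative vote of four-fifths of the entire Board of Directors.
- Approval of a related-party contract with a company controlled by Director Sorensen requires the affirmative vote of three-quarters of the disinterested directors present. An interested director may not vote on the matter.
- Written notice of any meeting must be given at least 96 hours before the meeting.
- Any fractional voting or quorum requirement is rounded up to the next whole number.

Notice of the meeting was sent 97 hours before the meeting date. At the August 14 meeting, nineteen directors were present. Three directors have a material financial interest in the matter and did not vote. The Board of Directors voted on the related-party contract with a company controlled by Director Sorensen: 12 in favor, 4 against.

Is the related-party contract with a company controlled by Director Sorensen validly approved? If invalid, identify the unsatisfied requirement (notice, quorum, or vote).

Valid — all requirements satisfied.

Notice: 97 hours given; 96 required (97 ≥ 96). Satisfied.
Quorum: 19 present, but the 3 interested directors do not count, leaving 16. Quorum is 16. Satisfied.
Vote: the related-party contract with a company controlled by Director Sorensen requires three-fourths of the disinterested directors present (19 − 3 = 16). 3/4 of 16 = 12, so 12 affirmative votes are needed; 12 voted in favor. Satisfied.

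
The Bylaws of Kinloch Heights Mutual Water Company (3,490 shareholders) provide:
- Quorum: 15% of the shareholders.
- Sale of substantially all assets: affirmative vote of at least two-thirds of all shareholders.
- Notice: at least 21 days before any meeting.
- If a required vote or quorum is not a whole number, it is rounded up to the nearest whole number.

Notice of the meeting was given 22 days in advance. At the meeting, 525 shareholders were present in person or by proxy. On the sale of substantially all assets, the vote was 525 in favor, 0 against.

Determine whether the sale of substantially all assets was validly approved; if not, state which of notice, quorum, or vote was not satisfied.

Invalid — vote requirement not satisfied.

Notice: 22 days given; 21 required. Satisfied.
Quorum: 15% of 3,490 = 523.50, rounded up to 524; 525 present. Satisfied.
Vote: requires two-thirds of all shareholders (3,490); 2/3 of 3490 = 2326.67, rounded up to 2327, so 2,327 needed; 525 in favor. Not satisfied.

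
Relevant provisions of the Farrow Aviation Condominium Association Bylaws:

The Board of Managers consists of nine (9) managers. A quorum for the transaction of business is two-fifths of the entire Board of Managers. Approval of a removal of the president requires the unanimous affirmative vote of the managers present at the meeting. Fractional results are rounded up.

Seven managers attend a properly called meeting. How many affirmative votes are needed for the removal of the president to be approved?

7

The removal of the president requires the unanimous vote of the managers present (7).
Unanimous means all 7.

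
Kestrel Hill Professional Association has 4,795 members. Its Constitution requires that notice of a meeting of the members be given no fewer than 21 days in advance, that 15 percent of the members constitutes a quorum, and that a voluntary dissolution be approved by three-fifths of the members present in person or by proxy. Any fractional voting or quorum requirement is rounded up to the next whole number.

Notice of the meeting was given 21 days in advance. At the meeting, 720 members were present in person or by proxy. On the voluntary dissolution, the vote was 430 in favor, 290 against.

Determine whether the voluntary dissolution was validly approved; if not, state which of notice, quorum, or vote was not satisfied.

Notice: 21 days given; 21 required. Satisfied.
Quorum: 15% of 4,795 = 719.25, rounded up to 720; 720 present. Satisfied.
Vote: requires three-fifths of those present (720); 3/5 of 720 = 432, so 432 needed; 430 in favor. Not satisfied.

Invalid — vote requirement not satisfied.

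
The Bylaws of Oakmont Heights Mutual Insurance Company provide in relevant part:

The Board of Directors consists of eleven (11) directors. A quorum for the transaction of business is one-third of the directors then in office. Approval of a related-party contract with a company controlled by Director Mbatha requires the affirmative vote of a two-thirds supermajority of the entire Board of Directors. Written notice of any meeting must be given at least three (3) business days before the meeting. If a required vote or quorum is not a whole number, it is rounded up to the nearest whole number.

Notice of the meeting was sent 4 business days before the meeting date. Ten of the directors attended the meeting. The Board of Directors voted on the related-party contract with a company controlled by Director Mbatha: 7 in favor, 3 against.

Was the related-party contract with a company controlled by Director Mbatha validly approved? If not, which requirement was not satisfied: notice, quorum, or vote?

Notice: 4 business days given; 3 required (4 ≥ 3). Satisfied.
Quorum: 10 present; quorum is 4. Satisfied.
Vote: the related-party contract with a company controlled by Director Mbatha requires two-thirds of the entire Board of Directors (11). 2/3 of 11 = 7.33, rounded up to 8, so 8 affirmative votes are needed; 7 voted in favor. Not satisfied.

Invalid — vote requirement not satisfied.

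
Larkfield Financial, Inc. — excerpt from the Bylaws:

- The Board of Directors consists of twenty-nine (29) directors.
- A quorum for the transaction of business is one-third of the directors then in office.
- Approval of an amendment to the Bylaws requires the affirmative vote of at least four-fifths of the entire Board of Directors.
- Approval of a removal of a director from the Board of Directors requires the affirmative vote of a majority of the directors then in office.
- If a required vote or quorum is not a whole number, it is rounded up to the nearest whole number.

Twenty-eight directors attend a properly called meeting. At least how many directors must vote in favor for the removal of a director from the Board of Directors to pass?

15

The removal of a director from the Board of Directors requires a majority of the directors then in office (29).
A majority of 29 is 15.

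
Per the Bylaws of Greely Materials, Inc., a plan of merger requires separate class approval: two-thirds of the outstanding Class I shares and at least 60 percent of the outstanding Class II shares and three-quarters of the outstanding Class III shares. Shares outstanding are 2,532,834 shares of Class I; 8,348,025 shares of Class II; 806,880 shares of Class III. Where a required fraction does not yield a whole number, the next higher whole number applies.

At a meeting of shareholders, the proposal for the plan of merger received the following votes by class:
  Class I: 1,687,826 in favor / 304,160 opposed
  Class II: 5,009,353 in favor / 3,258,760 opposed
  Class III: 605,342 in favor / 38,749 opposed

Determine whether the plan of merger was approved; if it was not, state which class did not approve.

Not approved — the Class I shares did not give the required vote.

Class I: 2/3 of 2532834 = 1688556; 1,688,556 required, 1,687,826 in favor — not approved.
Class II: 3/5 of 8348025 = 5008815; 5,008,815 required, 5,009,353 in favor — approved.
Class III: 3/4 of 806880 = 605160; 605,160 required, 605,342 in favor — approved.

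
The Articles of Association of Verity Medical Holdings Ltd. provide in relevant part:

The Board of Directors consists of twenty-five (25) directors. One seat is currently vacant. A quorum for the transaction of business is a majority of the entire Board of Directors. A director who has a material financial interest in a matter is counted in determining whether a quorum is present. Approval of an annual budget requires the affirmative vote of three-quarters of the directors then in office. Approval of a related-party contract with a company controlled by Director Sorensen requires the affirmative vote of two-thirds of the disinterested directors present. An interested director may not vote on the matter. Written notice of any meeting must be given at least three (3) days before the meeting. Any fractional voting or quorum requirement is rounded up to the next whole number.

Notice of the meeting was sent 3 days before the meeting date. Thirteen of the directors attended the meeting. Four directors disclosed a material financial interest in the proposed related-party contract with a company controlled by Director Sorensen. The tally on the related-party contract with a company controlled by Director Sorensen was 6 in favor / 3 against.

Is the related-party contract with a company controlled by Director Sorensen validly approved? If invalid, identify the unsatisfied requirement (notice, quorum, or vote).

Valid — all requirements satisfied.

Notice: 3 days given; 3 required (3 ≥ 3). Satisfied.
Quorum: 13 present (interested directors count toward quorum); quorum is 13. Satisfied.
Vote: the related-party contract with a company controlled by Director Sorensen requires two-thirds of the disinterested directors present (13 − 4 = 9). 2/3 of 9 = 6, so 6 affirmative votes are needed; 6 voted in favor. Satisfied.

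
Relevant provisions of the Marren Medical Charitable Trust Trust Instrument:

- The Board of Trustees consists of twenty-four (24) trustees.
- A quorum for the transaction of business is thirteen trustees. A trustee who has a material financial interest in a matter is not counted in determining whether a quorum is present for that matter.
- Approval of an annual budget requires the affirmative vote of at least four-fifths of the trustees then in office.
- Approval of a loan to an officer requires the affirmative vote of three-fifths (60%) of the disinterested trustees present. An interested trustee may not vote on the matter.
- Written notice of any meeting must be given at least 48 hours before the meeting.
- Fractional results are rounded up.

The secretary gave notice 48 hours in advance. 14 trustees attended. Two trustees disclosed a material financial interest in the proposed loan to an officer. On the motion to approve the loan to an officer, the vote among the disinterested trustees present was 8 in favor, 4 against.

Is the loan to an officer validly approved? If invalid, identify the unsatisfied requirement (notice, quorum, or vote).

Notice: 48 hours given; 48 required (48 ≥ 48). Satisfied.
Quorum: 14 present, but the 2 interested trustees do not count, leaving 12. Quorum is 13. Not satisfied.
Vote: the loan to an officer requires three-fifths of the disinterested trustees present (14 − 2 = 12). 3/5 of 12 = 7.20, rounded up to 8, so 8 affirmative votes are needed; 8 voted in favor. Satisfied. (Moot — without a quorum no business can be validly transacted.)

Invalid — quorum requirement not satisfied.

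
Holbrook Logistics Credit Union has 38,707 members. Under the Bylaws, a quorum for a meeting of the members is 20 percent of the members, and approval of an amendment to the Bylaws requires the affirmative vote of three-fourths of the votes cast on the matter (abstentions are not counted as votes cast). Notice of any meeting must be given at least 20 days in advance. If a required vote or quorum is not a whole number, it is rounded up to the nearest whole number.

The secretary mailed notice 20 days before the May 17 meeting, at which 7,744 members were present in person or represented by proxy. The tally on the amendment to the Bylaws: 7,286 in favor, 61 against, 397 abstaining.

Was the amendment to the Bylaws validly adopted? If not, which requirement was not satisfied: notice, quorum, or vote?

Valid — all requirements satisfied.

Notice: 20 days given; 20 required. Satisfied.
Quorum: 20% of 38,707 = 7,741.40, rounded up to 7,742; 7,744 present. Satisfied.
Vote: requires three-fourths of the votes cast (7,744 − 397 abstaining = 7,347); 3/4 of 7347 = 5510.25, rounded up to 5511, so 5,511 needed; 7,286 in favor. Satisfied.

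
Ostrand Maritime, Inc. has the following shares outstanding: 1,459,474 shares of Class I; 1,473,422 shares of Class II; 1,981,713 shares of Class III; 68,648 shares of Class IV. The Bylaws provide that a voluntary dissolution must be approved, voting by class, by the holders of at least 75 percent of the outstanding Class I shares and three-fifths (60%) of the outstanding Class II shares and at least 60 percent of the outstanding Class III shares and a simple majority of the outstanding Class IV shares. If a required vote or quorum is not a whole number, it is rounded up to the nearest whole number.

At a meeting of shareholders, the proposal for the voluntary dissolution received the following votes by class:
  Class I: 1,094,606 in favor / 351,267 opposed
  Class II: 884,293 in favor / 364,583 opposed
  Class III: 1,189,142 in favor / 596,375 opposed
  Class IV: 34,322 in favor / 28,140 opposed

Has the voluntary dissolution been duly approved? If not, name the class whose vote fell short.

Not approved — the Class IV shares did not give the required vote.

Class I: 3/4 of 1459474 = 1094605.50, rounded up to 1094606; 1,094,606 required, 1,094,606 in favor — approved.
Class II: 3/5 of 1473422 = 884053.20, rounded up to 884054; 884,054 required, 884,293 in favor — approved.
Class III: 3/5 of 1981713 = 1189027.80, rounded up to 1189028; 1,189,028 required, 1,189,142 in favor — approved.
Class IV: a majority of 68648 is 34325; 34,325 required, 34,322 in favor — not approved.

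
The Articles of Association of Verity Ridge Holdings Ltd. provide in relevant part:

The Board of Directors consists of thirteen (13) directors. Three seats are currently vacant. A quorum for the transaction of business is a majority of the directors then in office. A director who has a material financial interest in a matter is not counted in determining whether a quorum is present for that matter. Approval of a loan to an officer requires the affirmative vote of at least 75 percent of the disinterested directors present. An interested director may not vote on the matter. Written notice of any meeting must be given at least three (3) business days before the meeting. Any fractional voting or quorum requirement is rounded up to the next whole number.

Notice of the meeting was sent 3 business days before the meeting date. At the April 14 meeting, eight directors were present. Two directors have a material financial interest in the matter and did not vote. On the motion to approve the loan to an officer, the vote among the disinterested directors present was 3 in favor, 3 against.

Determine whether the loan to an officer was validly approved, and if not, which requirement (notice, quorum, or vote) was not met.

Invalid — vote requirement not satisfied.

Notice: 3 business days given; 3 required (3 ≥ 3). Satisfied.
Quorum: 8 present, but the 2 interested directors do not count, leaving 6. Quorum is 6. Satisfied.
Vote: the loan to an officer requires three-fourths of the disinterested directors present (8 − 2 = 6). 3/4 of 6 = 4.50, rounded up to 5, so 5 affirmative votes are needed; 3 voted in favor. Not satisfied.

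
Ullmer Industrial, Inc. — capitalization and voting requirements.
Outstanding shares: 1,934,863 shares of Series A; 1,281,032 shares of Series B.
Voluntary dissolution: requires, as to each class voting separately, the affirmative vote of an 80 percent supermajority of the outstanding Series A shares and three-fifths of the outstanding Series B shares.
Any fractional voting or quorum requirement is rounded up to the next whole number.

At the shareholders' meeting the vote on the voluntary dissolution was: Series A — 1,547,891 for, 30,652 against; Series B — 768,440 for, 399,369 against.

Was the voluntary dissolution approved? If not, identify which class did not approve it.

Not approved — the Series B shares did not give the required vote.

Series A: 4/5 of 1934863 = 1547890.40, rounded up to 1547891; 1,547,891 required, 1,547,891 in favor — approved.
Series B: 3/5 of 1281032 = 768619.20, rounded up to 768620; 768,620 required, 768,440 in favor — not approved.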